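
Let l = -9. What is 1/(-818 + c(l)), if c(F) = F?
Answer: -1/827 ≈ -0.0012092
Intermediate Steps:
1/(-818 + c(l)) = 1/(-818 - 9) = 1/(-827) = -1/827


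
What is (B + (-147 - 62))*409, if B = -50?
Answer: -105931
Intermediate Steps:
(B + (-147 - 62))*409 = (-50 + (-147 - 62))*409 = (-50 - 209)*409 = -259*409 = -105931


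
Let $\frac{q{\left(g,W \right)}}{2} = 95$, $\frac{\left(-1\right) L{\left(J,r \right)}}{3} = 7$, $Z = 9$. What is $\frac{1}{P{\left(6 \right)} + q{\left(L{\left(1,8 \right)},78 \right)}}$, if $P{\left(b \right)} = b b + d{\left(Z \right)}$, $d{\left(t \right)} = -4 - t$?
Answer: $\frac{1}{213} \approx 0.0046948$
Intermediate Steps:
$L{\left(J,r \right)} = -21$ ($L{\left(J,r \right)} = \left(-3\right) 7 = -21$)
$q{\left(g,W \right)} = 190$ ($q{\left(g,W \right)} = 2 \cdot 95 = 190$)
$P{\left(b \right)} = -13 + b^{2}$ ($P{\left(b \right)} = b b - 13 = b^{2} - 13 = -13 + b^{2}$)
$\frac{1}{P{\left(6 \right)} + q{\left(L{\left(1,8 \right)},78 \right)}} = \frac{1}{\left(-13 + 6^{2}\right) + 190} = \frac{1}{\left(-13 + 36\right) + 190} = \frac{1}{23 + 190} = \frac{1}{213}$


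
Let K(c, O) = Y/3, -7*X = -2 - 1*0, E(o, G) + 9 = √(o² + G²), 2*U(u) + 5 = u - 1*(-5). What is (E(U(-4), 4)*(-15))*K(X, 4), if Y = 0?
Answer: 0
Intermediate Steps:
U(u) = u/2 (U(u) = -5/2 + (u - 1*(-5))/2 = -5/2 + (u + 5)/2 = -5/2 + (5 + u)/2 = -5/2 + (5/2 + u/2) = u/2)
E(o, G) = -9 + √(G² + o²) (E(o, G) = -9 + √(o² + G²) = -9 + √(G² + o²))
X = 2/7 (X = -(-2 - 1*0)/7 = -(-2 + 0)/7 = -⅐*(-2) = 2/7 ≈ 0.28571)
K(c, O) = 0 (K(c, O) = 0/3 = 0*(⅓) = 0)
(E(U(-4), 4)*(-15))*K(X, 4) = ((-9 + √(4² + ((½)*(-4))²))*(-15))*0 = ((-9 + √(16 + (-2)²))*(-15))*0 = ((-9 + √(16 + 4))*(-15))*0 = ((-9 + √20)*(-15))*0 = ((-9 + 2*√5)*(-15))*0 = (135 - 30*√5)*0 = 0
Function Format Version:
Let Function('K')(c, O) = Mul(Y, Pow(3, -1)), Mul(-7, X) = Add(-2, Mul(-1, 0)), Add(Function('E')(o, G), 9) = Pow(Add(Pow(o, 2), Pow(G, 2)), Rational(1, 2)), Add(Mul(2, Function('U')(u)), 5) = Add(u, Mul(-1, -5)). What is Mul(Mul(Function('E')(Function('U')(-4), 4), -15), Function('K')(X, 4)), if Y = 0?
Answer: 0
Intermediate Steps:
Function('U')(u) = Mul(Rational(1, 2), u) (Function('U')(u) = Add(Rational(-5, 2), Mul(Rational(1, 2), Add(u, Mul(-1, -5)))) = Add(Rational(-5, 2), Mul(Rational(1, 2), Add(u, 5))) = Add(Rational(-5, 2), Mul(Rational(1, 2), Add(5, u))) = Add(Rational(-5, 2), Add(Rational(5, 2), Mul(Rational(1, 2), u))) = Mul(Rational(1, 2), u))
Function('E')(o, G) = Add(-9, Pow(Add(Pow(G, 2), Pow(o, 2)), Rational(1, 2))) (Function('E')(o, G) = Add(-9, Pow(Add(Pow(o, 2), Pow(G, 2)), Rational(1, 2))) = Add(-9, Pow(Add(Pow(G, 2), Pow(o, 2)), Rational(1, 2))))
X = Rational(2, 7) (X = Mul(Rational(-1, 7), Add(-2, Mul(-1, 0))) = Mul(Rational(-1, 7), Add(-2, 0)) = Mul(Rational(-1, 7), -2) = Rational(2, 7) ≈ 0.28571)
Function('K')(c, O) = 0 (Function('K')(c, O) = Mul(0, Pow(3, -1)) = Mul(0, Rational(1, 3)) = 0)
Mul(Mul(Function('E')(Function('U')(-4), 4), -15), Function('K')(X, 4)) = Mul(Mul(Add(-9, Pow(Add(Pow(4, 2), Pow(Mul(Rational(1, 2), -4), 2)), Rational(1, 2))), -15), 0) = Mul(Mul(Add(-9, Pow(Add(16, Pow(-2, 2)), Rational(1, 2))), -15), 0) = Mul(Mul(Add(-9, Pow(Add(16, 4), Rational(1, 2))), -15), 0) = Mul(Mul(Add(-9, Pow(20, Rational(1, 2))), -15), 0) = Mul(Mul(Add(-9, Mul(2, Pow(5, Rational(1, 2)))), -15), 0) = Mul(Add(135, Mul(-30, Pow(5, Rational(1, 2)))), 0) = 0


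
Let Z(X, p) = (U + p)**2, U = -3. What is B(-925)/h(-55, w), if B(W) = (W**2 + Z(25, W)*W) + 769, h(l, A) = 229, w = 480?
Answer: -795738806/229 ≈ -3.4748e+6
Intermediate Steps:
Z(X, p) = (-3 + p)**2
B(W) = 769 + W**2 + W*(-3 + W)**2 (B(W) = (W**2 + (-3 + W)**2*W) + 769 = (W**2 + W*(-3 + W)**2) + 769 = 769 + W**2 + W*(-3 + W)**2)
B(-925)/h(-55, w) = (769 + (-925)**2 - 925*(-3 - 925)**2)/229 = (769 + 855625 - 925*(-928)**2)*(1/229) = (769 + 855625 - 925*861184)*(1/229) = (769 + 855625 - 796595200)*(1/229) = -795738806*1/229 = -795738806/229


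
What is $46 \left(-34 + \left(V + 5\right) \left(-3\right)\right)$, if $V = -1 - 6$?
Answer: $-1288$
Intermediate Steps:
$V = -7$ ($V = -1 - 6 = -7$)
$46 \left(-34 + \left(V + 5\right) \left(-3\right)\right) = 46 \left(-34 + \left(-7 + 5\right) \left(-3\right)\right) = 46 \left(-34 - -6\right) = 46 \left(-34 + 6\right) = 46 \left(-28\right) = -1288$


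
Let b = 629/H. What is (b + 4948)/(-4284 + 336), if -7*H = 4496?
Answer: -7413935/5916736 ≈ -1.2530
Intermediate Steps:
H = -4496/7 (H = -1/7*4496 = -4496/7 ≈ -642.29)
b = -4403/4496 (b = 629/(-4496/7) = 629*(-7/4496) = -4403/4496 ≈ -0.97931)
(b + 4948)/(-4284 + 336) = (-4403/4496 + 4948)/(-4284 + 336) = (22241805/4496)/(-3948) = (22241805/4496)*(-1/3948) = -7413935/5916736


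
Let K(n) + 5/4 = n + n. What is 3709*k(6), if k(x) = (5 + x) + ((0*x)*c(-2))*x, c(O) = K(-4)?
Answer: 40799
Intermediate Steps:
K(n) = -5/4 + 2*n (K(n) = -5/4 + (n + n) = -5/4 + 2*n)
c(O) = -37/4 (c(O) = -5/4 + 2*(-4) = -5/4 - 8 = -37/4)
k(x) = 5 + x (k(x) = (5 + x) + ((0*x)*(-37/4))*x = (5 + x) + (0*(-37/4))*x = (5 + x) + 0*x = (5 + x) + 0 = 5 + x)
3709*k(6) = 3709*(5 + 6) = 3709*11 = 40799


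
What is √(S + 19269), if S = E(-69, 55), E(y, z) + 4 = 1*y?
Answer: 2*√4799 ≈ 138.55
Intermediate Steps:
E(y, z) = -4 + y (E(y, z) = -4 + 1*y = -4 + y)
S = -73 (S = -4 - 69 = -73)
√(S + 19269) = √(-73 + 19269) = √19196 = 2*√4799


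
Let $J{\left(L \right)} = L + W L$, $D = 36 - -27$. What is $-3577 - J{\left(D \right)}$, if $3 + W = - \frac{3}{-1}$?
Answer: $-3640$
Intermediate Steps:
$W = 0$ ($W = -3 - \frac{3}{-1} = -3 - -3 = -3 + 3 = 0$)
$D = 63$ ($D = 36 + 27 = 63$)
$J{\left(L \right)} = L$ ($J{\left(L \right)} = L + 0 L = L + 0 = L$)
$-3577 - J{\left(D \right)} = -3577 - 63 = -3640$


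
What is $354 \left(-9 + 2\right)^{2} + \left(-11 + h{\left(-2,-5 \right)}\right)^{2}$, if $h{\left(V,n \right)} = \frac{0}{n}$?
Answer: $17467$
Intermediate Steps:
$h{\left(V,n \right)} = 0$
$354 \left(-9 + 2\right)^{2} + \left(-11 + h{\left(-2,-5 \right)}\right)^{2} = 354 \left(-9 + 2\right)^{2} + \left(-11 + 0\right)^{2} = 354 \left(-7\right)^{2} + \left(-11\right)^{2} = 354 \cdot 49 + 121 = 17346 + 121 = 17467$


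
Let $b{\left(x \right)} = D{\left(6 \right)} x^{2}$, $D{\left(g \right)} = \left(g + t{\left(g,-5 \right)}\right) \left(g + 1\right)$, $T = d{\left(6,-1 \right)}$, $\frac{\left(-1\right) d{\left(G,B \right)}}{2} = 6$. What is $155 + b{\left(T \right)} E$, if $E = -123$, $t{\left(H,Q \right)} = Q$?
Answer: $-123829$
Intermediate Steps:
$d{\left(G,B \right)} = -12$ ($d{\left(G,B \right)} = \left(-2\right) 6 = -12$)
$T = -12$
$D{\left(g \right)} = \left(1 + g\right) \left(-5 + g\right)$ ($D{\left(g \right)} = \left(g - 5\right) \left(g + 1\right) = \left(-5 + g\right) \left(1 + g\right) = \left(1 + g\right) \left(-5 + g\right)$)
$b{\left(x \right)} = 7 x^{2}$ ($b{\left(x \right)} = \left(-5 + 6^{2} - 24\right) x^{2} = \left(-5 + 36 - 24\right) x^{2} = 7 x^{2}$)
$155 + b{\left(T \right)} E = 155 + 7 \left(-12\right)^{2} \left(-123\right) = 155 + 7 \cdot 144 \left(-123\right) = 155 + 1008 \left(-123\right) = 155 - 123984 = -123829$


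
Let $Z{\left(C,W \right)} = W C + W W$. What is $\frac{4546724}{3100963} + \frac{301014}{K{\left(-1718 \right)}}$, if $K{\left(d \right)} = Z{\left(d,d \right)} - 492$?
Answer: $\frac{13885363151513}{9151803880714} \approx 1.5172$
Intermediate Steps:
$Z{\left(C,W \right)} = W^{2} + C W$ ($Z{\left(C,W \right)} = C W + W^{2} = W^{2} + C W$)
$K{\left(d \right)} = -492 + 2 d^{2}$ ($K{\left(d \right)} = d \left(d + d\right) - 492 = d 2 d - 492 = 2 d^{2} - 492 = -492 + 2 d^{2}$)
$\frac{4546724}{3100963} + \frac{301014}{K{\left(-1718 \right)}} = \frac{4546724}{3100963} + \frac{301014}{-492 + 2 \left(-1718\right)^{2}} = 4546724 \cdot \frac{1}{3100963} + \frac{301014}{-492 + 2 \cdot 2951524} = \frac{4546724}{3100963} + \frac{301014}{-492 + 5903048} = \frac{4546724}{3100963} + \frac{301014}{5902556} = \frac{4546724}{3100963} + 301014 \cdot \frac{1}{5902556} = \frac{4546724}{3100963} + \frac{150507}{2951278} = \frac{13885363151513}{9151803880714}$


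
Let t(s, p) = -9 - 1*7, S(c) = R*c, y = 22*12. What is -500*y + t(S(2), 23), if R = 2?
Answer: -132016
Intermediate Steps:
y = 264
S(c) = 2*c
t(s, p) = -16 (t(s, p) = -9 - 7 = -16)
-500*y + t(S(2), 23) = -500*264 - 16 = -132000 - 16 = -132016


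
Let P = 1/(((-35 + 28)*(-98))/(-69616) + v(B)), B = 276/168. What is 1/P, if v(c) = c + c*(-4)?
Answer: -1203277/243656 ≈ -4.9384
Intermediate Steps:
B = 23/14 (B = 276*(1/168) = 23/14 ≈ 1.6429)
v(c) = -3*c (v(c) = c - 4*c = -3*c)
P = -243656/1203277 (P = 1/(((-35 + 28)*(-98))/(-69616) - 3*23/14) = 1/(-7*(-98)*(-1/69616) - 69/14) = 1/(686*(-1/69616) - 69/14) = 1/(-343/34808 - 69/14) = 1/(-1203277/243656) = -243656/1203277 ≈ -0.20249)
1/P = 1/(-243656/1203277) = -1203277/243656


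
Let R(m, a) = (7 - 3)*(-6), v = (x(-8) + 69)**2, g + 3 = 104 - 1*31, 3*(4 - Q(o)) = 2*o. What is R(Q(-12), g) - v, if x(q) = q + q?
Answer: -2833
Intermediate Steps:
x(q) = 2*q
Q(o) = 4 - 2*o/3
g = 70 (g = -3 + (104 - 1*31) = -3 + (104 - 31) = -3 + 73 = 70)
v = 2809 (v = (2*(-8) + 69)**2 = (-16 + 69)**2 = 53**2 = 2809)
R(m, a) = -24 (R(m, a) = 4*(-6) = -24)
R(Q(-12), g) - v = -24 - 1*2809 = -24 - 2809 = -2833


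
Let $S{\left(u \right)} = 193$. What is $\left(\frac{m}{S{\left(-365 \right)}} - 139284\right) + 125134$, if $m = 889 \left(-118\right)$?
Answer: $- \frac{2835852}{193} \approx -14694.0$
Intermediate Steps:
$m = -104902$
$\left(\frac{m}{S{\left(-365 \right)}} - 139284\right) + 125134 = \left(- \frac{104902}{193} - 139284\right) + 125134 = - \frac{26986714}{193} + 125134 = - \frac{2835852}{193}$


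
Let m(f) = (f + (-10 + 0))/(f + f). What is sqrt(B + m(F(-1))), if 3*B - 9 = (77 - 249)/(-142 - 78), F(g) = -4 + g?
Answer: sqrt(518430)/330 ≈ 2.1819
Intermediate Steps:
B = 538/165 (B = 3 + ((77 - 249)/(-142 - 78))/3 = 3 + (-172/(-220))/3 = 3 + (-172*(-1/220))/3 = 3 + (1/3)*(43/55) = 3 + 43/165 = 538/165 ≈ 3.2606)
m(f) = (-10 + f)/(2*f) (m(f) = (f - 10)/((2*f)) = (-10 + f)*(1/(2*f)) = (-10 + f)/(2*f))
sqrt(B + m(F(-1))) = sqrt(538/165 + (-10 + (-4 - 1))/(2*(-4 - 1))) = sqrt(538/165 + (1/2)*(-10 - 5)/(-5)) = sqrt(538/165 + (1/2)*(-1/5)*(-15)) = sqrt(538/165 + 3/2) = sqrt(1571/330) = sqrt(518430)/330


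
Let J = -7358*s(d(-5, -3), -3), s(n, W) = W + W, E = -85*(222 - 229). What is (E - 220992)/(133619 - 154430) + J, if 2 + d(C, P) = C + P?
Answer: 918984425/20811 ≈ 44159.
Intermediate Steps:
d(C, P) = -2 + C + P (d(C, P) = -2 + (C + P) = -2 + C + P)
E = 595 (E = -85*(-7) = 595)
s(n, W) = 2*W
J = 44148 (J = -14716*(-3) = -7358*(-6) = 44148)
(E - 220992)/(133619 - 154430) + J = (595 - 220992)/(133619 - 154430) + 44148 = -220397/(-20811) + 44148 = -220397*(-1/20811) + 44148 = 220397/20811 + 44148 = 918984425/20811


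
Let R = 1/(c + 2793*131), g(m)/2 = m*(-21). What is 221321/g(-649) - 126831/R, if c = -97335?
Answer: -928413241792783/27258 ≈ -3.4060e+10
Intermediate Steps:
g(m) = -42*m (g(m) = 2*(m*(-21)) = 2*(-21*m) = -42*m)
R = 1/268548 (R = 1/(-97335 + 2793*131) = 1/(-97335 + 365883) = 1/268548 ≈ 3.7237e-6)
221321/g(-649) - 126831/R = 221321/((-42*(-649))) - 126831/1/268548 = 221321/27258 - 126831*268548 = 221321*(1/27258) - 34060211388 = 221321/27258 - 34060211388 = -928413241792783/27258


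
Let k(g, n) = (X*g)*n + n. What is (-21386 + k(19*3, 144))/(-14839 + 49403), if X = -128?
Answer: -535933/17282 ≈ -31.011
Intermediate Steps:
k(g, n) = n - 128*g*n (k(g, n) = (-128*g)*n + n = -128*g*n + n = n - 128*g*n)
(-21386 + k(19*3, 144))/(-14839 + 49403) = (-21386 + 144*(1 - 2432*3))/(-14839 + 49403) = (-21386 + 144*(1 - 128*57))/34564 = (-21386 + 144*(1 - 7296))*(1/34564) = (-21386 + 144*(-7295))*(1/34564) = (-21386 - 1050480)*(1/34564) = -1071866*1/34564 = -535933/17282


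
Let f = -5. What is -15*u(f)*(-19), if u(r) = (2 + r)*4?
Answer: -3420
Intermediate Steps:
u(r) = 8 + 4*r
-15*u(f)*(-19) = -15*(8 + 4*(-5))*(-19) = -15*(8 - 20)*(-19) = -15*(-12)*(-19) = 180*(-19) = -3420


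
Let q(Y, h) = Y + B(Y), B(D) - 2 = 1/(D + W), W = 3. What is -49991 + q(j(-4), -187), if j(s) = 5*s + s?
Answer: -1050274/21 ≈ -50013.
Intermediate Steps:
j(s) = 6*s
B(D) = 2 + 1/(3 + D) (B(D) = 2 + 1/(D + 3) = 2 + 1/(3 + D))
q(Y, h) = Y + (7 + 2*Y)/(3 + Y)
-49991 + q(j(-4), -187) = -49991 + (7 + (6*(-4))² + 5*(6*(-4)))/(3 + 6*(-4)) = -49991 + (7 + (-24)² + 5*(-24))/(3 - 24) = -49991 + (7 + 576 - 120)/(-21) = -49991 - 1/21*463 = -49991 - 463/21 = -1050274/21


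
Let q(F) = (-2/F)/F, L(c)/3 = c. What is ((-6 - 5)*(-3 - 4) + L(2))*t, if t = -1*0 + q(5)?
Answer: -166/25 ≈ -6.6400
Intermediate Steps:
L(c) = 3*c
q(F) = -2/F²
t = -2/25 (t = -1*0 - 2/5² = 0 - 2*1/25 = 0 - 2/25 = -2/25 ≈ -0.080000)
((-6 - 5)*(-3 - 4) + L(2))*t = ((-6 - 5)*(-3 - 4) + 3*2)*(-2/25) = (-11*(-7) + 6)*(-2/25) = (77 + 6)*(-2/25) = 83*(-2/25) = -166/25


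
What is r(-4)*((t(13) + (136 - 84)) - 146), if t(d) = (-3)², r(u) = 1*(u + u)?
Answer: 680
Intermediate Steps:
r(u) = 2*u (r(u) = 1*(2*u) = 2*u)
t(d) = 9
r(-4)*((t(13) + (136 - 84)) - 146) = (2*(-4))*((9 + (136 - 84)) - 146) = -8*((9 + 52) - 146) = -8*(61 - 146) = -8*(-85) = 680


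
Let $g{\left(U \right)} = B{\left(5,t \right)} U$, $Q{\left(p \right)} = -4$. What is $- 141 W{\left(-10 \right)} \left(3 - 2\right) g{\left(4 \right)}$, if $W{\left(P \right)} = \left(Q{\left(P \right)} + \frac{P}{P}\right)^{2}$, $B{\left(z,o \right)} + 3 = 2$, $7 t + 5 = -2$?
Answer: $5076$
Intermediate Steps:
$t = -1$ ($t = - \frac{5}{7} + \frac{1}{7} \left(-2\right) = - \frac{5}{7} - \frac{2}{7} = -1$)
$B{\left(z,o \right)} = -1$ ($B{\left(z,o \right)} = -3 + 2 = -1$)
$g{\left(U \right)} = - U$
$W{\left(P \right)} = 9$ ($W{\left(P \right)} = \left(-4 + \frac{P}{P}\right)^{2} = \left(-4 + 1\right)^{2} = \left(-3\right)^{2} = 9$)
$- 141 W{\left(-10 \right)} \left(3 - 2\right) g{\left(4 \right)} = \left(-141\right) 9 \left(3 - 2\right) \left(\left(-1\right) 4\right) = - 1269 \cdot 1 \left(-4\right) = \left(-1269\right) \left(-4\right) = 5076$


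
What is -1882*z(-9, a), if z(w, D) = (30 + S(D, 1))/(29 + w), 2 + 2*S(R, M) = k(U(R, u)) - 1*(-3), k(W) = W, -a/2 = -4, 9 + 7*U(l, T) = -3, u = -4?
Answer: -78103/28 ≈ -2789.4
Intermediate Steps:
U(l, T) = -12/7 (U(l, T) = -9/7 + (⅐)*(-3) = -9/7 - 3/7 = -12/7)
a = 8 (a = -2*(-4) = 8)
S(R, M) = -5/14 (S(R, M) = -1 + (-12/7 - 1*(-3))/2 = -1 + (-12/7 + 3)/2 = -1 + (½)*(9/7) = -1 + 9/14 = -5/14)
z(w, D) = 415/(14*(29 + w)) (z(w, D) = (30 - 5/14)/(29 + w) = 415/(14*(29 + w)))
-1882*z(-9, a) = -390515/(7*(29 - 9)) = -390515/(7*20) = -1882*83/56 = -78103/28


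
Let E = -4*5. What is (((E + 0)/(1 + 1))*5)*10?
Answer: -500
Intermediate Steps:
E = -20
(((E + 0)/(1 + 1))*5)*10 = (((-20 + 0)/(1 + 1))*5)*10 = (-20/2*5)*10 = (-20*1/2*5)*10 = -10*5*10 = -50*10 = -500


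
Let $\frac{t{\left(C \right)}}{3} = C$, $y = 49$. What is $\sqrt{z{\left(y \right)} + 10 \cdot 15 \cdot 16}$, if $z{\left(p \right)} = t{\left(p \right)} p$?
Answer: $3 \sqrt{1067} \approx 97.995$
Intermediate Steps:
$t{\left(C \right)} = 3 C$
$z{\left(p \right)} = 3 p^{2}$ ($z{\left(p \right)} = 3 p p = 3 p^{2}$)
$\sqrt{z{\left(y \right)} + 10 \cdot 15 \cdot 16} = \sqrt{3 \cdot 49^{2} + 10 \cdot 15 \cdot 16} = \sqrt{3 \cdot 2401 + 150 \cdot 16} = \sqrt{7203 + 2400} = \sqrt{9603} = 3 \sqrt{1067}$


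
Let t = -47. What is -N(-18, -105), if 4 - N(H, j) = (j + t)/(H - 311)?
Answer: -1164/329 ≈ -3.5380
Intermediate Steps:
N(H, j) = 4 - (-47 + j)/(-311 + H) (N(H, j) = 4 - (j - 47)/(H - 311) = 4 - (-47 + j)/(-311 + H))
-N(-18, -105) = -(-1197 - 1*(-105) + 4*(-18))/(-311 - 18) = -(-1197 + 105 - 72)/(-329) = -(-1)*(-1164)/329 = -1*1164/329 = -1164/329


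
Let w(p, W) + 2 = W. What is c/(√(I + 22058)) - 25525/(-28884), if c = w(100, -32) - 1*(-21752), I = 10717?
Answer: 25525/28884 + 21718*√1311/6555 ≈ 120.85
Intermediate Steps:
w(p, W) = -2 + W
c = 21718 (c = (-2 - 32) - 1*(-21752) = -34 + 21752 = 21718)
c/(√(I + 22058)) - 25525/(-28884) = 21718/(√(10717 + 22058)) - 25525/(-28884) = 21718/(√32775) - 25525*(-1/28884) = 21718/((5*√1311)) + 25525/28884 = 21718*(√1311/6555) + 25525/28884 = 21718*√1311/6555 + 25525/28884 = 25525/28884 + 21718*√1311/6555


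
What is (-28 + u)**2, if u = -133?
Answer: 25921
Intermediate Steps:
(-28 + u)**2 = (-28 - 133)**2 = (-161)**2 = 25921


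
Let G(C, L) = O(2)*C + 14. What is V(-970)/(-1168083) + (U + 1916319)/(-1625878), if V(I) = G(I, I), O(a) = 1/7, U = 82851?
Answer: -8172478836077/6647061581559 ≈ -1.2295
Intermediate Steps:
O(a) = ⅐
G(C, L) = 14 + C/7 (G(C, L) = C/7 + 14 = 14 + C/7)
V(I) = 14 + I/7
V(-970)/(-1168083) + (U + 1916319)/(-1625878) = (14 + (⅐)*(-970))/(-1168083) + (82851 + 1916319)/(-1625878) = (14 - 970/7)*(-1/1168083) + 1999170*(-1/1625878) = -872/7*(-1/1168083) - 999585/812939 = 872/8176581 - 999585/812939 = -8172478836077/6647061581559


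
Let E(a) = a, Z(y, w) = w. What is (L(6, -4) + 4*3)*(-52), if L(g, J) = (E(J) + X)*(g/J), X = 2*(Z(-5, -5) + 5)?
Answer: -936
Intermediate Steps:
X = 0 (X = 2*(-5 + 5) = 2*0 = 0)
L(g, J) = g (L(g, J) = (J + 0)*(g/J) = J*(g/J) = g)
(L(6, -4) + 4*3)*(-52) = (6 + 4*3)*(-52) = (6 + 12)*(-52) = 18*(-52) = -936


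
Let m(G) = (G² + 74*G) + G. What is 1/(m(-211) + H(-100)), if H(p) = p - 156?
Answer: 1/28440 ≈ 3.5162e-5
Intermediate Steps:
H(p) = -156 + p
m(G) = G² + 75*G
1/(m(-211) + H(-100)) = 1/(-211*(75 - 211) + (-156 - 100)) = 1/(-211*(-136) - 256) = 1/(28696 - 256) = 1/28440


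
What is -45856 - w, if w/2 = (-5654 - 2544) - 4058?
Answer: -21344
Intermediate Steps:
w = -24512 (w = 2*((-5654 - 2544) - 4058) = 2*(-8198 - 4058) = 2*(-12256) = -24512)
-45856 - w = -45856 - 1*(-24512) = -45856 + 24512 = -21344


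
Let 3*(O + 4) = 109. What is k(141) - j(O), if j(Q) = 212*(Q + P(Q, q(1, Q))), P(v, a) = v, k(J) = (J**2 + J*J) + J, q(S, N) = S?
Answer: 78581/3 ≈ 26194.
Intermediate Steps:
O = 97/3 (O = -4 + (1/3)*109 = -4 + 109/3 = 97/3 ≈ 32.333)
k(J) = J + 2*J**2 (k(J) = (J**2 + J**2) + J = 2*J**2 + J = J + 2*J**2)
j(Q) = 424*Q (j(Q) = 212*(Q + Q) = 212*(2*Q) = 424*Q)
k(141) - j(O) = 141*(1 + 2*141) - 424*97/3 = 141*(1 + 282) - 1*41128/3 = 141*283 - 41128/3 = 39903 - 41128/3 = 78581/3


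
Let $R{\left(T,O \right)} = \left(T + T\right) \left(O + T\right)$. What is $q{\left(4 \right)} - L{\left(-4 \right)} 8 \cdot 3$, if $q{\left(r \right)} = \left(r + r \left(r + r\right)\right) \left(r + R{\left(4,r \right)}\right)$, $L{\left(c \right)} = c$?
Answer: $2544$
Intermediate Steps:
$R{\left(T,O \right)} = 2 T \left(O + T\right)$
$q{\left(r \right)} = \left(32 + 9 r\right) \left(r + 2 r^{2}\right)$ ($q{\left(r \right)} = \left(r + r \left(r + r\right)\right) \left(r + 2 \cdot 4 \left(r + 4\right)\right) = \left(r + r 2 r\right) \left(r + 2 \cdot 4 \left(4 + r\right)\right) = \left(r + 2 r^{2}\right) \left(r + \left(32 + 8 r\right)\right) = \left(r + 2 r^{2}\right) \left(32 + 9 r\right) = \left(32 + 9 r\right) \left(r + 2 r^{2}\right)$)
$q{\left(4 \right)} - L{\left(-4 \right)} 8 \cdot 3 = 4 \left(32 + 18 \cdot 4^{2} + 73 \cdot 4\right) - \left(-4\right) 8 \cdot 3 = 4 \left(32 + 18 \cdot 16 + 292\right) - \left(-32\right) 3 = 4 \left(32 + 288 + 292\right) - -96 = 4 \cdot 612 + 96 = 2448 + 96 = 2544$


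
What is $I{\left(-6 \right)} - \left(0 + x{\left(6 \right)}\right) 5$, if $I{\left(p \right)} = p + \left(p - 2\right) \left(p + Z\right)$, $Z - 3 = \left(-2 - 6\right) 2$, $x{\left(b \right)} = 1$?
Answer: $141$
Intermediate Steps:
$Z = -13$ ($Z = 3 + \left(-2 - 6\right) 2 = 3 - 16 = -13$)
$I{\left(p \right)} = p + \left(-13 + p\right) \left(-2 + p\right)$ ($I{\left(p \right)} = p + \left(p - 2\right) \left(p - 13\right) = p + \left(-2 + p\right) \left(-13 + p\right) = p + \left(-13 + p\right) \left(-2 + p\right)$)
$I{\left(-6 \right)} - \left(0 + x{\left(6 \right)}\right) 5 = \left(26 + \left(-6\right)^{2} - -84\right) - \left(0 + 1\right) 5 = \left(26 + 36 + 84\right) - 1 \cdot 5 = 146 - 5 = 141$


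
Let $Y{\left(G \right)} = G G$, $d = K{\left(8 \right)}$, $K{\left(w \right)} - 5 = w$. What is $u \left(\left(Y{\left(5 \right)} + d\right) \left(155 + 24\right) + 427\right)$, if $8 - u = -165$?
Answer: $1250617$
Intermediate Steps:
$u = 173$ ($u = 8 - -165 = 8 + 165 = 173$)
$K{\left(w \right)} = 5 + w$
$d = 13$ ($d = 5 + 8 = 13$)
$Y{\left(G \right)} = G^{2}$
$u \left(\left(Y{\left(5 \right)} + d\right) \left(155 + 24\right) + 427\right) = 173 \left(\left(5^{2} + 13\right) \left(155 + 24\right) + 427\right) = 173 \left(\left(25 + 13\right) 179 + 427\right) = 173 \left(38 \cdot 179 + 427\right) = 173 \left(6802 + 427\right) = 173 \cdot 7229 = 1250617$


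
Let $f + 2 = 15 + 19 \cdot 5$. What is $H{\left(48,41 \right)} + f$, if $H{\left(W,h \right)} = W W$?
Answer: $2412$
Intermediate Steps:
$H{\left(W,h \right)} = W^{2}$
$f = 108$ ($f = -2 + \left(15 + 19 \cdot 5\right) = -2 + \left(15 + 95\right) = -2 + 110 = 108$)
$H{\left(48,41 \right)} + f = 48^{2} + 108 = 2304 + 108 = 2412$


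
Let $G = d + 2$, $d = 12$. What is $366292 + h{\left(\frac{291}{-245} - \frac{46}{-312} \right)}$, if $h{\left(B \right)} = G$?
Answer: $366306$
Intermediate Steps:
$G = 14$ ($G = 12 + 2 = 14$)
$h{\left(B \right)} = 14$
$366292 + h{\left(\frac{291}{-245} - \frac{46}{-312} \right)} = 366292 + 14 = 366306$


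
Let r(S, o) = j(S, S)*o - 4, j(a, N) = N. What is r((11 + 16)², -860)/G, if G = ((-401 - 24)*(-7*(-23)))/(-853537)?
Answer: -535119900928/68425 ≈ -7.8205e+6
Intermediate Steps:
r(S, o) = -4 + S*o (r(S, o) = S*o - 4 = -4 + S*o)
G = 68425/853537 (G = -425*161*(-1/853537) = -68425*(-1/853537) = 68425/853537 ≈ 0.080166)
r((11 + 16)², -860)/G = (-4 + (11 + 16)²*(-860))/(68425/853537) = (-4 + 27²*(-860))*(853537/68425) = (-4 + 729*(-860))*(853537/68425) = (-4 - 626940)*(853537/68425) = -626944*853537/68425 = -535119900928/68425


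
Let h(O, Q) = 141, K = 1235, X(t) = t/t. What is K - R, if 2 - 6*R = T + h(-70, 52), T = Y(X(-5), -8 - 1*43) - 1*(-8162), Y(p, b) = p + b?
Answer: 15661/6 ≈ 2610.2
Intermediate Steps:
X(t) = 1
Y(p, b) = b + p
T = 8112 (T = ((-8 - 1*43) + 1) - 1*(-8162) = ((-8 - 43) + 1) + 8162 = (-51 + 1) + 8162 = -50 + 8162 = 8112)
R = -8251/6 (R = 1/3 - (8112 + 141)/6 = 1/3 - 1/6*8253 = 1/3 - 2751/2 = -8251/6 ≈ -1375.2)
K - R = 1235 - 1*(-8251/6) = 1235 + 8251/6 = 15661/6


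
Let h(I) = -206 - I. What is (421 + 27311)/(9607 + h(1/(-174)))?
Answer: 4825368/1635775 ≈ 2.9499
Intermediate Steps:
(421 + 27311)/(9607 + h(1/(-174))) = (421 + 27311)/(9607 + (-206 - 1/(-174))) = 27732/(9607 + (-206 - 1*(-1/174))) = 27732/(9607 + (-206 + 1/174)) = 27732/(9607 - 35843/174) = 27732/(1635775/174) = 27732*(174/1635775) = 4825368/1635775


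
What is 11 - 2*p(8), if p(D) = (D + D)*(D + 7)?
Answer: -469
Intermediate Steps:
p(D) = 2*D*(7 + D) (p(D) = (2*D)*(7 + D) = 2*D*(7 + D))
11 - 2*p(8) = 11 - 4*8*(7 + 8) = 11 - 4*8*15 = 11 - 2*240 = 11 - 480 = -469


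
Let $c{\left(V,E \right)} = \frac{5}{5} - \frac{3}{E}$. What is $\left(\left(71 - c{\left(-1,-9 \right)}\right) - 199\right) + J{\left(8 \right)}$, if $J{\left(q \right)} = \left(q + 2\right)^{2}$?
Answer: $- \frac{88}{3} \approx -29.333$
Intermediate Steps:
$c{\left(V,E \right)} = 1 - \frac{3}{E}$ ($c{\left(V,E \right)} = 5 \cdot \frac{1}{5} - \frac{3}{E} = 1 - \frac{3}{E}$)
$J{\left(q \right)} = \left(2 + q\right)^{2}$
$\left(\left(71 - c{\left(-1,-9 \right)}\right) - 199\right) + J{\left(8 \right)} = \left(\left(71 - \frac{-3 - 9}{-9}\right) - 199\right) + \left(2 + 8\right)^{2} = \left(\left(71 - \left(- \frac{1}{9}\right) \left(-12\right)\right) - 199\right) + 10^{2} = \left(\left(71 - \frac{4}{3}\right) - 199\right) + 100 = \left(\frac{209}{3} - 199\right) + 100 = - \frac{388}{3} + 100 = - \frac{88}{3}$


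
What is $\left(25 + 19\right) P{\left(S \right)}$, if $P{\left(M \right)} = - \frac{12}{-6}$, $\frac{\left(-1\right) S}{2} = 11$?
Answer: $88$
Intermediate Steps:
$S = -22$ ($S = \left(-2\right) 11 = -22$)
$P{\left(M \right)} = 2$ ($P{\left(M \right)} = \left(-12\right) \left(- \frac{1}{6}\right) = 2$)
$\left(25 + 19\right) P{\left(S \right)} = \left(25 + 19\right) 2 = 44 \cdot 2 = 88$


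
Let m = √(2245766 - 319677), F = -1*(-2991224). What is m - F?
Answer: -2991224 + 23*√3641 ≈ -2.9898e+6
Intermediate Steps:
F = 2991224
m = 23*√3641 (m = √1926089 = 23*√3641 ≈ 1387.8)
m - F = 23*√3641 - 1*2991224 = 23*√3641 - 2991224 = -2991224 + 23*√3641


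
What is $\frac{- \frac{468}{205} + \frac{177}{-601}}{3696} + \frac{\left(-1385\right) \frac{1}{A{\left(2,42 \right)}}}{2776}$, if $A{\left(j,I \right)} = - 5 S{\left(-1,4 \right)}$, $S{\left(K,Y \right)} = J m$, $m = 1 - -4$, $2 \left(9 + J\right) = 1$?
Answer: $- \frac{545337321}{179080143088} \approx -0.0030452$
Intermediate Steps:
$J = - \frac{17}{2}$ ($J = -9 + \frac{1}{2} \cdot 1 = -9 + \frac{1}{2} = - \frac{17}{2} \approx -8.5$)
$m = 5$ ($m = 1 + 4 = 5$)
$S{\left(K,Y \right)} = - \frac{85}{2}$ ($S{\left(K,Y \right)} = \left(- \frac{17}{2}\right) 5 = - \frac{85}{2}$)
$A{\left(j,I \right)} = \frac{425}{2}$ ($A{\left(j,I \right)} = \left(-5\right) \left(- \frac{85}{2}\right) = \frac{425}{2}$)
$\frac{- \frac{468}{205} + \frac{177}{-601}}{3696} + \frac{\left(-1385\right) \frac{1}{A{\left(2,42 \right)}}}{2776} = \frac{- \frac{468}{205} + \frac{177}{-601}}{3696} + \frac{\left(-1385\right) \frac{1}{\frac{425}{2}}}{2776} = \left(\left(-468\right) \frac{1}{205} + 177 \left(- \frac{1}{601}\right)\right) \frac{1}{3696} + \left(-1385\right) \frac{2}{425} \cdot \frac{1}{2776} = \left(- \frac{468}{205} - \frac{177}{601}\right) \frac{1}{3696} - \frac{277}{117980} = \left(- \frac{317553}{123205}\right) \frac{1}{3696} - \frac{277}{117980} = - \frac{105851}{151788560} - \frac{277}{117980} = - \frac{545337321}{179080143088}$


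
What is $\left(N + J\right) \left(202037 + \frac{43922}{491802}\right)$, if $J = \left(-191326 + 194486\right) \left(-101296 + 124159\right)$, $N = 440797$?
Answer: $\frac{3611215306818981346}{245901} \approx 1.4686 \cdot 10^{13}$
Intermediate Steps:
$J = 72247080$ ($J = 3160 \cdot 22863 = 72247080$)
$\left(N + J\right) \left(202037 + \frac{43922}{491802}\right) = \left(440797 + 72247080\right) \left(202037 + \frac{43922}{491802}\right) = 72687877 \left(202037 + 43922 \cdot \frac{1}{491802}\right) = 72687877 \left(202037 + \frac{21961}{245901}\right) = 72687877 \cdot \frac{49681122298}{245901} = \frac{3611215306818981346}{245901}$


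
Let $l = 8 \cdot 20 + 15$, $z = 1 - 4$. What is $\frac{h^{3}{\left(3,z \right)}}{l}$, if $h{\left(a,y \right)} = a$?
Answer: $\frac{27}{175} \approx 0.15429$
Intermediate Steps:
$z = -3$
$l = 175$ ($l = 160 + 15 = 175$)
$\frac{h^{3}{\left(3,z \right)}}{l} = \frac{3^{3}}{175} = 27 \cdot \frac{1}{175} = \frac{27}{175}$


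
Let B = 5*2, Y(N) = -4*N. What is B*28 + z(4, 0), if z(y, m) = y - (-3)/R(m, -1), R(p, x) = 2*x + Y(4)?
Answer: 1703/6 ≈ 283.83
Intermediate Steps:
B = 10
R(p, x) = -16 + 2*x (R(p, x) = 2*x - 4*4 = 2*x - 16 = -16 + 2*x)
z(y, m) = -⅙ + y (z(y, m) = y - (-3)/(-16 + 2*(-1)) = y - (-3)/(-16 - 2) = y - (-3)/(-18) = y - (-3)*(-1)/18 = y - 1*⅙ = y - ⅙ = -⅙ + y)
B*28 + z(4, 0) = 10*28 + (-⅙ + 4) = 280 + 23/6 = 1703/6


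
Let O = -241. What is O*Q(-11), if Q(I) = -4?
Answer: 964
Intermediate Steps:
O*Q(-11) = -241*(-4) = 964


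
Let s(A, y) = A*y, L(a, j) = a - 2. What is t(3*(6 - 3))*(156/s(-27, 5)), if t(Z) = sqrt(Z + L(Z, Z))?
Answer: -208/45 ≈ -4.6222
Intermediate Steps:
L(a, j) = -2 + a
t(Z) = sqrt(-2 + 2*Z) (t(Z) = sqrt(Z + (-2 + Z)) = sqrt(-2 + 2*Z))
t(3*(6 - 3))*(156/s(-27, 5)) = sqrt(-2 + 2*(3*(6 - 3)))*(156/((-27*5))) = sqrt(-2 + 2*(3*3))*(156/(-135)) = sqrt(-2 + 2*9)*(156*(-1/135)) = sqrt(-2 + 18)*(-52/45) = sqrt(16)*(-52/45) = 4*(-52/45) = -208/45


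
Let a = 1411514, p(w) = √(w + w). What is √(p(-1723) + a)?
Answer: √(1411514 + I*√3446) ≈ 1188.1 + 0.02*I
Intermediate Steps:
p(w) = √2*√w (p(w) = √(2*w) = √2*√w)
√(p(-1723) + a) = √(√2*√(-1723) + 1411514) = √(√2*(I*√1723) + 1411514) = √(I*√3446 + 1411514) = √(1411514 + I*√3446)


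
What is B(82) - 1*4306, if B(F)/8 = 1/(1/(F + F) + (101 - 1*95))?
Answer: -4240098/985 ≈ -4304.7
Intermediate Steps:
B(F) = 8/(6 + 1/(2*F)) (B(F) = 8/(1/(F + F) + (101 - 1*95)) = 8/(1/(2*F) + (101 - 95)) = 8/(1/(2*F) + 6) = 8/(6 + 1/(2*F)))
B(82) - 1*4306 = 16*82/(1 + 12*82) - 1*4306 = 16*82/(1 + 984) - 4306 = 16*82/985 - 4306 = 16*82*(1/985) - 4306 = 1312/985 - 4306 = -4240098/985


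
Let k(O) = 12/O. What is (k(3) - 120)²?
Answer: 13456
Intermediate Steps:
(k(3) - 120)² = (12/3 - 120)² = (12*(⅓) - 120)² = (4 - 120)² = (-116)² = 13456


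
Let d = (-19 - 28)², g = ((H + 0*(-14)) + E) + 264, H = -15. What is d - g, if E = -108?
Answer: 2068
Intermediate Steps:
g = 141 (g = ((-15 + 0*(-14)) - 108) + 264 = ((-15 + 0) - 108) + 264 = (-15 - 108) + 264 = -123 + 264 = 141)
d = 2209 (d = (-47)² = 2209)
d - g = 2209 - 1*141 = 2209 - 141 = 2068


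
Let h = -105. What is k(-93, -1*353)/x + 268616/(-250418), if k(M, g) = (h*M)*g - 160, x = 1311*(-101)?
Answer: 413837234257/16579048899 ≈ 24.961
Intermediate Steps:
x = -132411
k(M, g) = -160 - 105*M*g (k(M, g) = (-105*M)*g - 160 = -105*M*g - 160 = -160 - 105*M*g)
k(-93, -1*353)/x + 268616/(-250418) = (-160 - 105*(-93)*(-1*353))/(-132411) + 268616/(-250418) = (-160 - 105*(-93)*(-353))*(-1/132411) + 268616*(-1/250418) = (-160 - 3447045)*(-1/132411) - 134308/125209 = -3447205*(-1/132411) - 134308/125209 = 3447205/132411 - 134308/125209 = 413837234257/16579048899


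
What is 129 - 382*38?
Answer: -14387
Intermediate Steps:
129 - 382*38 = 129 - 14516 = -14387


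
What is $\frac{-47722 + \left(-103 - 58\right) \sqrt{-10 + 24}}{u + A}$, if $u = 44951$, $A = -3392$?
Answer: $- \frac{47722}{41559} - \frac{23 \sqrt{14}}{5937} \approx -1.1628$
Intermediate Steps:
$\frac{-47722 + \left(-103 - 58\right) \sqrt{-10 + 24}}{u + A} = \frac{-47722 + \left(-103 - 58\right) \sqrt{-10 + 24}}{44951 - 3392} = \frac{-47722 - 161 \sqrt{14}}{41559} = \left(-47722 - 161 \sqrt{14}\right) \frac{1}{41559} = - \frac{47722}{41559} - \frac{23 \sqrt{14}}{5937}$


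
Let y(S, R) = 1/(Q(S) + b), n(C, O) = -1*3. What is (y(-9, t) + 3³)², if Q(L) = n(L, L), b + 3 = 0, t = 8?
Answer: 25921/36 ≈ 720.03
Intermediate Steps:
b = -3 (b = -3 + 0 = -3)
n(C, O) = -3
Q(L) = -3
y(S, R) = -⅙ (y(S, R) = 1/(-3 - 3) = 1/(-6) = -⅙)
(y(-9, t) + 3³)² = (-⅙ + 3³)² = (-⅙ + 27)² = (161/6)² = 25921/36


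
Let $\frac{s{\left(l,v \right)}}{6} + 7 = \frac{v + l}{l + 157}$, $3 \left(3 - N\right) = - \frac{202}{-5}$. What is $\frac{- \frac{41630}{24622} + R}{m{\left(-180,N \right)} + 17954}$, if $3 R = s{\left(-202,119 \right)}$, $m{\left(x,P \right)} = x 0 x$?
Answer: $- \frac{6648979}{9946426230} \approx -0.00066848$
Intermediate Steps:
$N = - \frac{157}{15}$ ($N = 3 - \frac{\left(-202\right) \frac{1}{-5}}{3} = 3 - \frac{\left(-202\right) \left(- \frac{1}{5}\right)}{3} = 3 - \frac{202}{15} = - \frac{157}{15} \approx -10.467$)
$m{\left(x,P \right)} = 0$ ($m{\left(x,P \right)} = 0 x = 0$)
$s{\left(l,v \right)} = -42 + \frac{6 \left(l + v\right)}{157 + l}$ ($s{\left(l,v \right)} = -42 + 6 \frac{v + l}{l + 157} = -42 + 6 \frac{l + v}{157 + l} = -42 + \frac{6 \left(l + v\right)}{157 + l}$)
$R = - \frac{464}{45}$ ($R = \frac{6 \frac{1}{157 - 202} \left(-1099 + 119 - -1212\right)}{3} = \frac{6 \frac{1}{-45} \left(-1099 + 119 + 1212\right)}{3} = \frac{6 \left(- \frac{1}{45}\right) 232}{3} = \frac{1}{3} \left(- \frac{464}{15}\right) = - \frac{464}{45} \approx -10.311$)
$\frac{- \frac{41630}{24622} + R}{m{\left(-180,N \right)} + 17954} = \frac{- \frac{41630}{24622} - \frac{464}{45}}{0 + 17954} = \frac{\left(-41630\right) \frac{1}{24622} - \frac{464}{45}}{17954} = \left(- \frac{20815}{12311} - \frac{464}{45}\right) \frac{1}{17954} = \left(- \frac{6648979}{553995}\right) \frac{1}{17954} = - \frac{6648979}{9946426230}$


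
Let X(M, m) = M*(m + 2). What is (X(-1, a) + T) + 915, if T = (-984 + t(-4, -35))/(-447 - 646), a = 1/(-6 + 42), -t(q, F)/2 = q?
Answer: 35958767/39348 ≈ 913.87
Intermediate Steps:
t(q, F) = -2*q
a = 1/36 ≈ 0.027778
X(M, m) = M*(2 + m)
T = 976/1093 (T = (-984 - 2*(-4))/(-447 - 646) = (-984 + 8)/(-1093) = -976*(-1/1093) = 976/1093 ≈ 0.89295)
(X(-1, a) + T) + 915 = (-(2 + 1/36) + 976/1093) + 915 = (-1*73/36 + 976/1093) + 915 = (-73/36 + 976/1093) + 915 = -44653/39348 + 915 = 35958767/39348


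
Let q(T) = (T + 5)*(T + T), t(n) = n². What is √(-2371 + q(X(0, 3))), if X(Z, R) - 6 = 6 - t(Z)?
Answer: I*√1963 ≈ 44.306*I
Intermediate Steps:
X(Z, R) = 12 - Z² (X(Z, R) = 6 + (6 - Z²) = 12 - Z²)
q(T) = 2*T*(5 + T) (q(T) = (5 + T)*(2*T) = 2*T*(5 + T))
√(-2371 + q(X(0, 3))) = √(-2371 + 2*(12 - 1*0²)*(5 + (12 - 1*0²))) = √(-2371 + 2*(12 - 1*0)*(5 + (12 - 1*0))) = √(-2371 + 2*(12 + 0)*(5 + (12 + 0))) = √(-2371 + 2*12*(5 + 12)) = √(-2371 + 2*12*17) = √(-2371 + 408) = √(-1963) = I*√1963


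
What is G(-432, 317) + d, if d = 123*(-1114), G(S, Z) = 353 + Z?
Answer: -136352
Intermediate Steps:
d = -137022
G(-432, 317) + d = (353 + 317) - 137022 = 670 - 137022 = -136352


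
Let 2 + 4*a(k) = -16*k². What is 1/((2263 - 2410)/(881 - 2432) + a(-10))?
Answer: -1034/414019 ≈ -0.0024975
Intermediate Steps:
a(k) = -½ - 4*k² (a(k) = -½ + (-16*k²)/4 = -½ - 4*k²)
1/((2263 - 2410)/(881 - 2432) + a(-10)) = 1/((2263 - 2410)/(881 - 2432) + (-½ - 4*(-10)²)) = 1/(-147/(-1551) + (-½ - 4*100)) = 1/(-147*(-1/1551) + (-½ - 400)) = 1/(49/517 - 801/2) = 1/(-414019/1034) = -1034/414019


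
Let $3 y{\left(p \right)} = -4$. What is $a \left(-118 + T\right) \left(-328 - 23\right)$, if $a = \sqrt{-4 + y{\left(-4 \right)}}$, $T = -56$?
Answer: $81432 i \sqrt{3} \approx 1.4104 \cdot 10^{5} i$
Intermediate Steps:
$y{\left(p \right)} = - \frac{4}{3}$ ($y{\left(p \right)} = \frac{1}{3} \left(-4\right) = - \frac{4}{3}$)
$a = \frac{4 i \sqrt{3}}{3}$ ($a = \sqrt{-4 - \frac{4}{3}} = \sqrt{- \frac{16}{3}} = \frac{4 i \sqrt{3}}{3} \approx 2.3094 i$)
$a \left(-118 + T\right) \left(-328 - 23\right) = \frac{4 i \sqrt{3}}{3} \left(-118 - 56\right) \left(-328 - 23\right) = \frac{4 i \sqrt{3}}{3} \left(\left(-174\right) \left(-351\right)\right) = \frac{4 i \sqrt{3}}{3} \cdot 61074 = 81432 i \sqrt{3}$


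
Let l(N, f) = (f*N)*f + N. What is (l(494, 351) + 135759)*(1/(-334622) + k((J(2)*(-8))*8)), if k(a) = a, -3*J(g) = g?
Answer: 2612623327053311/1003866 ≈ 2.6026e+9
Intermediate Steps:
J(g) = -g/3
l(N, f) = N + N*f**2 (l(N, f) = (N*f)*f + N = N*f**2 + N = N + N*f**2)
(l(494, 351) + 135759)*(1/(-334622) + k((J(2)*(-8))*8)) = (494*(1 + 351**2) + 135759)*(1/(-334622) + (-1/3*2*(-8))*8) = (494*(1 + 123201) + 135759)*(-1/334622 - 2/3*(-8)*8) = (494*123202 + 135759)*(-1/334622 + (16/3)*8) = (60861788 + 135759)*(-1/334622 + 128/3) = 60997547*(42831613/1003866) = 2612623327053311/1003866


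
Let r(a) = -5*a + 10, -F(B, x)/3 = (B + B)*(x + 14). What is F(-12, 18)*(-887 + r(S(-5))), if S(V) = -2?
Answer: -1997568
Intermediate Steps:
F(B, x) = -6*B*(14 + x) (F(B, x) = -3*(B + B)*(x + 14) = -3*2*B*(14 + x) = -6*B*(14 + x))
r(a) = 10 - 5*a
F(-12, 18)*(-887 + r(S(-5))) = (-6*(-12)*(14 + 18))*(-887 + (10 - 5*(-2))) = (-6*(-12)*32)*(-887 + (10 + 10)) = 2304*(-887 + 20) = 2304*(-867) = -1997568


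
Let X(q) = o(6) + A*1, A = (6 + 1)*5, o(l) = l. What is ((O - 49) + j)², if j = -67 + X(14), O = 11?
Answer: 4096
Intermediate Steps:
A = 35 (A = 7*5 = 35)
X(q) = 41 (X(q) = 6 + 35*1 = 6 + 35 = 41)
j = -26 (j = -67 + 41 = -26)
((O - 49) + j)² = ((11 - 49) - 26)² = (-38 - 26)² = (-64)² = 4096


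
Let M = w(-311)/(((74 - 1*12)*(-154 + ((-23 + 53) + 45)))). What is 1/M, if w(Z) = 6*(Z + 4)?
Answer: 2449/921 ≈ 2.6591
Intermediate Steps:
w(Z) = 24 + 6*Z (w(Z) = 6*(4 + Z) = 24 + 6*Z)
M = 921/2449 (M = (24 + 6*(-311))/(((74 - 1*12)*(-154 + ((-23 + 53) + 45)))) = (24 - 1866)/(((74 - 12)*(-154 + (30 + 45)))) = -1842*1/(62*(-154 + 75)) = -1842/(62*(-79)) = -1842/(-4898) = -1842*(-1/4898) = 921/2449 ≈ 0.37607)
1/M = 1/(921/2449) = 2449/921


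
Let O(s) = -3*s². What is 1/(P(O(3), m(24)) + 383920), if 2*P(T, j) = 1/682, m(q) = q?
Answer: 1364/523666881 ≈ 2.6047e-6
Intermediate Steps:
P(T, j) = 1/1364 (P(T, j) = (½)/682 = (½)*(1/682) = 1/1364)
1/(P(O(3), m(24)) + 383920) = 1/(1/1364 + 383920) = 1/(523666881/1364) = 1364/523666881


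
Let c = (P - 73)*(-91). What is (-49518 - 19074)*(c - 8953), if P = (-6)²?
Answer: 383154912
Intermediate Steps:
P = 36
c = 3367 (c = (36 - 73)*(-91) = -37*(-91) = 3367)
(-49518 - 19074)*(c - 8953) = (-49518 - 19074)*(3367 - 8953) = -68592*(-5586) = 383154912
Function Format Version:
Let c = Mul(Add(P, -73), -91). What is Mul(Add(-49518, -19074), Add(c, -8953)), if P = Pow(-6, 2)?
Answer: 383154912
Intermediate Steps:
P = 36
c = 3367 (c = Mul(Add(36, -73), -91) = Mul(-37, -91) = 3367)
Mul(Add(-49518, -19074), Add(c, -8953)) = Mul(Add(-49518, -19074), Add(3367, -8953)) = Mul(-68592, -5586) = 383154912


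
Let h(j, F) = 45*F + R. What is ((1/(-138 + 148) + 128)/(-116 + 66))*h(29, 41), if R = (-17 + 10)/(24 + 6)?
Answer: -23631461/5000 ≈ -4726.3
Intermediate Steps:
R = -7/30 ≈ -0.23333
h(j, F) = -7/30 + 45*F (h(j, F) = 45*F - 7/30 = -7/30 + 45*F)
((1/(-138 + 148) + 128)/(-116 + 66))*h(29, 41) = ((1/(-138 + 148) + 128)/(-116 + 66))*(-7/30 + 45*41) = ((1/10 + 128)/(-50))*(-7/30 + 1845) = ((1/10 + 128)*(-1/50))*(55343/30) = ((1281/10)*(-1/50))*(55343/30) = -1281/500*55343/30 = -23631461/5000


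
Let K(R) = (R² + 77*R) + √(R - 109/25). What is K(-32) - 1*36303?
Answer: -37743 + 3*I*√101/5 ≈ -37743.0 + 6.0299*I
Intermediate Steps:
K(R) = R² + √(-109/25 + R) + 77*R (K(R) = (R² + 77*R) + √(R - 109*1/25) = (R² + 77*R) + √(R - 109/25) = (R² + 77*R) + √(-109/25 + R) = R² + √(-109/25 + R) + 77*R)
K(-32) - 1*36303 = ((-32)² + 77*(-32) + √(-109 + 25*(-32))/5) - 1*36303 = (1024 - 2464 + √(-109 - 800)/5) - 36303 = (1024 - 2464 + √(-909)/5) - 36303 = (1024 - 2464 + (3*I*√101)/5) - 36303 = (1024 - 2464 + 3*I*√101/5) - 36303 = (-1440 + 3*I*√101/5) - 36303 = -37743 + 3*I*√101/5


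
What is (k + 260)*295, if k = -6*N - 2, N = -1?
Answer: 77880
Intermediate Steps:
k = 4 (k = -6*(-1) - 2 = 6 - 2 = 4)
(k + 260)*295 = (4 + 260)*295 = 264*295 = 77880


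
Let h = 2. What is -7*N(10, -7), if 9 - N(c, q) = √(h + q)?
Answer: -63 + 7*I*√5 ≈ -63.0 + 15.652*I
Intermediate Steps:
N(c, q) = 9 - √(2 + q)
-7*N(10, -7) = -7*(9 - √(2 - 7)) = -7*(9 - √(-5)) = -7*(9 - I*√5) = -63 + 7*I*√5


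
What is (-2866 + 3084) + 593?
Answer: 811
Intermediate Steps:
(-2866 + 3084) + 593 = 218 + 593 = 811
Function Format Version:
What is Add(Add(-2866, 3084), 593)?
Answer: 811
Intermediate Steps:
Add(Add(-2866, 3084), 593) = Add(218, 593) = 811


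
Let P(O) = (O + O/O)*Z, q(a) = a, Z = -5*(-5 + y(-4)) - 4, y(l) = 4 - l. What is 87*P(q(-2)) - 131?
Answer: 1522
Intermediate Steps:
Z = -19 (Z = -5*(-5 + (4 - 1*(-4))) - 4 = -5*(-5 + (4 + 4)) - 4 = -5*(-5 + 8) - 4 = -5*3 - 4 = -15 - 4 = -19)
P(O) = -19 - 19*O (P(O) = (O + O/O)*(-19) = (O + 1)*(-19) = (1 + O)*(-19) = -19 - 19*O)
87*P(q(-2)) - 131 = 87*(-19 - 19*(-2)) - 131 = 87*(-19 + 38) - 131 = 87*19 - 131 = 1653 - 131 = 1522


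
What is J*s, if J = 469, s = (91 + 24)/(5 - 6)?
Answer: -53935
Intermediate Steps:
s = -115 (s = 115/(-1) = 115*(-1) = -115)
J*s = 469*(-115) = -53935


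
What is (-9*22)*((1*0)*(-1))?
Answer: 0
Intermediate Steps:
(-9*22)*((1*0)*(-1)) = -0*(-1) = -198*0 = 0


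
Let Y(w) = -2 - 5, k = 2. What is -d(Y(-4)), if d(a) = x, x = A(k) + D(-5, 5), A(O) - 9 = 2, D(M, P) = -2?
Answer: -9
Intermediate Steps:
A(O) = 11 (A(O) = 9 + 2 = 11)
x = 9 (x = 11 - 2 = 9)
Y(w) = -7
d(a) = 9
-d(Y(-4)) = -1*9 = -9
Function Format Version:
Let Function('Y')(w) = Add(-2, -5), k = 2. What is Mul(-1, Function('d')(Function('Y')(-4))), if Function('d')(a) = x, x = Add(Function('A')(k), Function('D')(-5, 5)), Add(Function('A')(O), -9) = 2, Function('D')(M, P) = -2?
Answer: -9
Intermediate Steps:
Function('A')(O) = 11 (Function('A')(O) = Add(9, 2) = 11)
x = 9 (x = Add(11, -2) = 9)
Function('Y')(w) = -7
Function('d')(a) = 9
Mul(-1, Function('d')(Function('Y')(-4))) = Mul(-1, 9) = -9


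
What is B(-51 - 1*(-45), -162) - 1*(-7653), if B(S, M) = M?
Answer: 7491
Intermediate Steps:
B(-51 - 1*(-45), -162) - 1*(-7653) = -162 - 1*(-7653) = -162 + 7653 = 7491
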